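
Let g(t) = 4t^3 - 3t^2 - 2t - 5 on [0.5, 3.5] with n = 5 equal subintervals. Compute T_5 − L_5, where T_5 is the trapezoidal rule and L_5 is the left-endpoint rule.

38.7

T_5 = 84.03.
L_5 = 45.33.
T_5 − L_5 = 38.7.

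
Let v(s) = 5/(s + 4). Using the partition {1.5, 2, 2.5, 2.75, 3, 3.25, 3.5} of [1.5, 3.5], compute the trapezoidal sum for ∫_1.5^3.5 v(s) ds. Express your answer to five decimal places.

1.55190

Subinterval widths: 0.5, 0.5, 0.25, 0.25, 0.25, 0.25.
v(1.5) = 10/11, v(2) = 5/6, v(2.5) = 10/13, v(2.75) = 20/27, v(3) = 5/7, v(3.25) = 20/29, v(3.5) = 2/3.
On each subinterval the trapezoid contributes (Δs_i/2)·[v(s_{i-1}) + v(s_i)].
Sum ≈ 1.55190.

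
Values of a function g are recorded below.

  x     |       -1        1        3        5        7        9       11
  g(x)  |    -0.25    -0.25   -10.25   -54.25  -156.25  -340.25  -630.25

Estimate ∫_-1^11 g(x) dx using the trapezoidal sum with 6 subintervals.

-1753

Δx = 2.
T_6 = (2/2)·[(-0.25) + 2·(-0.25) + 2·(-10.25) + 2·(-54.25) + 2·(-156.25) + 2·(-340.25) + (-630.25)] = -1753.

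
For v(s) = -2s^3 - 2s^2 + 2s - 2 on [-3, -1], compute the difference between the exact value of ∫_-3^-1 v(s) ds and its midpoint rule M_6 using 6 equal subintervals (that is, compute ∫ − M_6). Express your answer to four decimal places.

0.1852

Exact integral: ∫_-3^-1 v(s) ds ≈ 10.666667.
M_6 ≈ 10.481481.
Error ≈ 10.666667 − 10.481481 ≈ 0.1852.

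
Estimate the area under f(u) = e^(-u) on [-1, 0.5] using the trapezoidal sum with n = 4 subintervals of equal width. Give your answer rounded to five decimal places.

Δu = (0.5 − (-1))/4 = 0.375.
f(-1) ≈ 2.71828, f(-0.625) ≈ 1.86825, f(-0.25) ≈ 1.28403, f(0.125) ≈ 0.88250, f(0.5) ≈ 0.60653.
T_4 = (Δu/2)·[f(u_0) + 2f(u_1) + 2f(u_2) + 2f(u_3) + f(u_4)].
Sum ≈ 2.13644.

2.13644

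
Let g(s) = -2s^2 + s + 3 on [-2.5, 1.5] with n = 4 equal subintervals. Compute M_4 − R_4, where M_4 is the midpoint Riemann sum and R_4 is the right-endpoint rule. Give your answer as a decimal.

-4

M_4 = -2.
R_4 = 2.
M_4 − R_4 = -4.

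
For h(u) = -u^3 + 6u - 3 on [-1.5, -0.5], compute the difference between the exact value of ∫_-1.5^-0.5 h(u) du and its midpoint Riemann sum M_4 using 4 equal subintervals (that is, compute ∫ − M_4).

Exact integral: ∫_-1.5^-0.5 h(u) du = -7.75.
M_4 = -7.765625.
Error = -7.75 − (-7.765625) = 0.015625.

0.015625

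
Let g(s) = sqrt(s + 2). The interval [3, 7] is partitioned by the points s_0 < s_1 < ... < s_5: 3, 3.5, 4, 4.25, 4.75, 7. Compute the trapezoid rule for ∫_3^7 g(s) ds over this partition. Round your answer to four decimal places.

Subinterval widths: 0.5, 0.5, 0.25, 0.5, 2.25.
g(3) ≈ 2.2361, g(3.5) ≈ 2.3452, g(4) ≈ 2.4495, g(4.25) ≈ 2.5000, g(4.75) ≈ 2.5981, g(7) ≈ 3.0000.
On each subinterval the trapezoid contributes (Δs_i/2)·[g(s_{i-1}) + g(s_i)].
Sum ≈ 10.5350.

10.5350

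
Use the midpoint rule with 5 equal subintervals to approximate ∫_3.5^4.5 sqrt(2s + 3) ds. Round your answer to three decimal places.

3.316

Δs = (4.5 − 3.5)/5 = 0.2.
Midpoints: 3.6, 3.8, 4, 4.2, 4.4.
f(3.6) ≈ 3.194, f(3.8) ≈ 3.256, f(4) ≈ 3.317, f(4.2) ≈ 3.376, f(4.4) ≈ 3.435.
Sum = Δs · [f(3.6) + f(3.8) + f(4) + f(4.2) + f(4.4)].
Sum ≈ 3.316.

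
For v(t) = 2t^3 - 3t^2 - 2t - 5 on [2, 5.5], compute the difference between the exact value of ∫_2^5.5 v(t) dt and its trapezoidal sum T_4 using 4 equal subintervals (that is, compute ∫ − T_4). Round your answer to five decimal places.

Exact integral: ∫_2^5.5 v(t) dt = 247.40625.
T_4 ≈ 256.1152344.
Error ≈ 247.40625 − 256.1152344 ≈ -8.70898.

-8.70898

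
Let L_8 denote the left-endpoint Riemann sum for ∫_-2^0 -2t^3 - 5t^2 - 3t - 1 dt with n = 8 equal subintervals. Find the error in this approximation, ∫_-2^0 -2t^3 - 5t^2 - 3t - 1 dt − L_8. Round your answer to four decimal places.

-0.2708

Exact integral: ∫_-2^0 f(t) dt ≈ -1.333333.
L_8 = -1.0625.
Error ≈ -1.333333 − (-1.0625) ≈ -0.2708.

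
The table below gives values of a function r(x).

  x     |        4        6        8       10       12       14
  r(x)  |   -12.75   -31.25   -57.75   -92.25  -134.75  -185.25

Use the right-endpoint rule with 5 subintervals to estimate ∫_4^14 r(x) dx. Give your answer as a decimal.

-1002.5

Δx = 2.
Sum = 2·[(-31.25) + (-57.75) + (-92.25) + (-134.75) + (-185.25)] = -1002.5.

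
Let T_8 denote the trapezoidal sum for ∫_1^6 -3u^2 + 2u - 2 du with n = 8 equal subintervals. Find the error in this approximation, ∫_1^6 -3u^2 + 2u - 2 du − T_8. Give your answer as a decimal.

Exact integral: ∫_1^6 f(u) du = -190.
T_8 = -190.9765625.
Error = -190 − (-190.9765625) = 0.9765625.

0.9765625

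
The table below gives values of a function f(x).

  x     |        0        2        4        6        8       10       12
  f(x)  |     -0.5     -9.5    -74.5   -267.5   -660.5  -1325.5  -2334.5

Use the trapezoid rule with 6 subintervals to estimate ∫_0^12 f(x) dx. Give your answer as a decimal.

Δx = 2.
T_6 = (2/2)·[(-0.5) + 2·(-9.5) + 2·(-74.5) + 2·(-267.5) + 2·(-660.5) + 2·(-1325.5) + (-2334.5)] = -7010.

-7010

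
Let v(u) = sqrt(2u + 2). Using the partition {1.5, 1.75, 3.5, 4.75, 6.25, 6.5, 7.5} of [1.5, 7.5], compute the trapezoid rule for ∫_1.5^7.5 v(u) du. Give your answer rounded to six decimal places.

19.601636

Subinterval widths: 0.25, 1.75, 1.25, 1.5, 0.25, 1.
v(1.5) ≈ 2.236068, v(1.75) ≈ 2.345208, v(3.5) ≈ 3.000000, v(4.75) ≈ 3.391165, v(6.25) ≈ 3.807887, v(6.5) ≈ 3.872983, v(7.5) ≈ 4.123106.
On each subinterval the trapezoid contributes (Δu_i/2)·[v(u_{i-1}) + v(u_i)].
Sum ≈ 19.601636.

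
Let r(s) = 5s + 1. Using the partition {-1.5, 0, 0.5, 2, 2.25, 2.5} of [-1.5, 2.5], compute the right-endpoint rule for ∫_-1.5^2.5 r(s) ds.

26.1875

Subinterval widths: 1.5, 0.5, 1.5, 0.25, 0.25.
Right endpoints: 0, 0.5, 2, 2.25, 2.5.
r(0) = 1, r(0.5) = 3.5, r(2) = 11, r(2.25) = 12.25, r(2.5) = 13.5.
Sum = Σ Δs_i · r(s_i).
Sum = 26.1875.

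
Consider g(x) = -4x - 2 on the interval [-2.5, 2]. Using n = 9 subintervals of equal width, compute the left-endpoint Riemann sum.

0

Δx = (2 − (-2.5))/9 = 0.5.
Left endpoints: -2.5, -2, -1.5, -1, -0.5, 0, 0.5, 1, 1.5.
g(-2.5) = 8, g(-2) = 6, g(-1.5) = 4, g(-1) = 2, g(-0.5) = 0, g(0) = -2, g(0.5) = -4, g(1) = -6, g(1.5) = -8.
Sum = Δx · [g(-2.5) + g(-2) + g(-1.5) + ...].
Sum = 0.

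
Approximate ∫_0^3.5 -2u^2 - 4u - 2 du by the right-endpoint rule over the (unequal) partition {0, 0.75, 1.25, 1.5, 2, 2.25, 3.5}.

-77.6875

Subinterval widths: 0.75, 0.5, 0.25, 0.5, 0.25, 1.25.
Right endpoints: 0.75, 1.25, 1.5, 2, 2.25, 3.5.
f(0.75) = -6.125, f(1.25) = -10.125, f(1.5) = -12.5, f(2) = -18, f(2.25) = -21.125, f(3.5) = -40.5.
Sum = Σ Δu_i · f(u_i).
Sum = -77.6875.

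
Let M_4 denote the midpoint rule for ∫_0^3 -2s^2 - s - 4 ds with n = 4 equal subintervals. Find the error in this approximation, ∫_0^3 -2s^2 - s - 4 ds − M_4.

-0.28125

Exact integral: ∫_0^3 f(s) ds = -34.5.
M_4 = -34.21875.
Error = -34.5 − (-34.21875) = -0.28125.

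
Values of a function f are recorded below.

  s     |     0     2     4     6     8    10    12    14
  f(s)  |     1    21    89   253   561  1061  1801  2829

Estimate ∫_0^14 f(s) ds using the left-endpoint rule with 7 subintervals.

7574

Δs = 2.
Sum = 2·[1 + 21 + 89 + 253 + 561 + 1061 + 1801] = 7574.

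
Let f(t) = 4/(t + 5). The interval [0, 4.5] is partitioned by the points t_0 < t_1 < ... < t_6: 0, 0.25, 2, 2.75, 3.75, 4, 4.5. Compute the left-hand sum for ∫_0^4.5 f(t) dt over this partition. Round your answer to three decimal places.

Subinterval widths: 0.25, 1.75, 0.75, 1, 0.25, 0.5.
Left endpoints: 0, 0.25, 2, 2.75, 3.75, 4.
f(0) = 0.8, f(0.25) = 16/21, f(2) = 4/7, f(2.75) = 16/31, f(3.75) = 16/35, f(4) = 4/9.
Sum = Σ Δt_i · f(t_i).
Sum ≈ 2.815.

2.815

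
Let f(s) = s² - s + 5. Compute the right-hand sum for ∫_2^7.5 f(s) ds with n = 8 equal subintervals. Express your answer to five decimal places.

155.83691

Δs = (7.5 − 2)/8 = 0.6875.
Right endpoints: 2.6875, 3.375, 4.0625, 4.75, 5.4375, 6.125, 6.8125, 7.5.
f(2.6875) = 9.53515625, f(3.375) = 13.015625, f(4.0625) = 17.44140625, f(4.75) = 22.8125, f(5.4375) = 29.12890625, f(6.125) = 36.390625, f(6.8125) = 44.59765625, f(7.5) = 53.75.
Sum = Δs · [f(2.6875) + f(3.375) + f(4.0625) + ...].
Sum ≈ 155.83691.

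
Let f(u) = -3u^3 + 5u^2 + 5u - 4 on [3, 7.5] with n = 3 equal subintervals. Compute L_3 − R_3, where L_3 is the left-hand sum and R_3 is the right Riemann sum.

L_3 = -930.9375.
R_3 = -2319.75.
L_3 − R_3 = 1388.8125.

1388.8125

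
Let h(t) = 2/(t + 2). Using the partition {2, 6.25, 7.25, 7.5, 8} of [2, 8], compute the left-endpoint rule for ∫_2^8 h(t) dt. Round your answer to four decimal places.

2.5267

Subinterval widths: 4.25, 1, 0.25, 0.5.
Left endpoints: 2, 6.25, 7.25, 7.5.
h(2) = 0.5, h(6.25) = 8/33, h(7.25) = 8/37, h(7.5) = 4/19.
Sum = Σ Δt_i · h(t_i).
Sum ≈ 2.5267.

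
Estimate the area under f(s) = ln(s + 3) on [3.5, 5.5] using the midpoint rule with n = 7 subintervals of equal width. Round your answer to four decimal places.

Δs = (5.5 − 3.5)/7 = 2/7.
Midpoints: 51/14, 55/14, 59/14, 4.5, 67/14, 71/14, 75/14.
f(51/14) ≈ 1.8935, f(55/14) ≈ 1.9357, f(59/14) ≈ 1.9761, f(4.5) ≈ 2.0149, f(67/14) ≈ 2.0523, f(71/14) ≈ 2.0883, f(75/14) ≈ 2.1231.
Sum = Δs · [f(51/14) + f(55/14) + f(59/14) + ...].
Sum ≈ 4.0240.

4.0240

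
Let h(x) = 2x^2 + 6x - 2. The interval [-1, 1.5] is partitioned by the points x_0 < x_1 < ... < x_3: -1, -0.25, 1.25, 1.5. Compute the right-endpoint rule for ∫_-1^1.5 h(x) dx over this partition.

Subinterval widths: 0.75, 1.5, 0.25.
Right endpoints: -0.25, 1.25, 1.5.
h(-0.25) = -3.375, h(1.25) = 8.625, h(1.5) = 11.5.
Sum = Σ Δx_i · h(x_i).
Sum = 13.28125.

13.28125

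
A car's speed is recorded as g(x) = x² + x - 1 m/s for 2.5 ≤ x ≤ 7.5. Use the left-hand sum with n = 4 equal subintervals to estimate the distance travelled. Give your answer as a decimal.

122.34375

Δx = (7.5 − 2.5)/4 = 1.25.
Left endpoints: 2.5, 3.75, 5, 6.25.
g(2.5) = 7.75, g(3.75) = 16.8125, g(5) = 29, g(6.25) = 44.3125.
Sum = Δx · [g(2.5) + g(3.75) + g(5) + g(6.25)].
Sum = 122.34375.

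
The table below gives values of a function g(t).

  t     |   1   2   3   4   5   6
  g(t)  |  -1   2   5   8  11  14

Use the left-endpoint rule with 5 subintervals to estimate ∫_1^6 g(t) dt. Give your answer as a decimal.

25

Δt = 1.
Sum = 1·[(-1) + 2 + 5 + 8 + 11] = 25.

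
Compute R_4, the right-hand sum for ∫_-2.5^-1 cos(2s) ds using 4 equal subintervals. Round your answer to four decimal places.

-1.0211

Δs = (-1 − (-2.5))/4 = 0.375.
Right endpoints: -2.125, -1.75, -1.375, -1.
f(-2.125) ≈ -0.4461, f(-1.75) ≈ -0.9365, f(-1.375) ≈ -0.9243, f(-1) ≈ -0.4161.
Sum = Δs · [f(-2.125) + f(-1.75) + f(-1.375) + f(-1)].
Sum ≈ -1.0211.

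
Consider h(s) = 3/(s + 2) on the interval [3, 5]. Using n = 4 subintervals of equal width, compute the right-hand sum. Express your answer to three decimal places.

0.968

Δs = (5 − 3)/4 = 0.5.
Right endpoints: 3.5, 4, 4.5, 5.
h(3.5) = 6/11, h(4) = 0.5, h(4.5) = 6/13, h(5) = 3/7.
Sum = Δs · [h(3.5) + h(4) + h(4.5) + h(5)].
Sum ≈ 0.968.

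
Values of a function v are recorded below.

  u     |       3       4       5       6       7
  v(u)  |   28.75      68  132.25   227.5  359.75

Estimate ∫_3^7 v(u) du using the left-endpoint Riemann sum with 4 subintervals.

Δu = 1.
Sum = 1·[28.75 + 68 + 132.25 + 227.5] = 456.5.

456.5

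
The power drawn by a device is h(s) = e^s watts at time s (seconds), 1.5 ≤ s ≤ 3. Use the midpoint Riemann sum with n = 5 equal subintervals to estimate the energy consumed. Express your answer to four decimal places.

Δs = (3 − 1.5)/5 = 0.3.
Midpoints: 1.65, 1.95, 2.25, 2.55, 2.85.
h(1.65) ≈ 5.2070, h(1.95) ≈ 7.0287, h(2.25) ≈ 9.4877, h(2.55) ≈ 12.8071, h(2.85) ≈ 17.2878.
Sum = Δs · [h(1.65) + h(1.95) + h(2.25) + h(2.55) + h(2.85)].
Sum ≈ 15.5455.

15.5455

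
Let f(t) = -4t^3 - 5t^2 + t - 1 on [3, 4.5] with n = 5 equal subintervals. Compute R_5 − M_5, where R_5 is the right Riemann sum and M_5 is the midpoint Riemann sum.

R_5 = -479.625.
M_5 = -431.25.
R_5 − M_5 = -48.375.

-48.375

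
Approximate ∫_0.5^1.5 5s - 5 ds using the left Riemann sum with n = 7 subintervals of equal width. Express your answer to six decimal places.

-0.357143

Δs = (1.5 − 0.5)/7 = 1/7.
Left endpoints: 0.5, 9/14, 11/14, 13/14, 15/14, 17/14, 19/14.
f(0.5) = -2.5, f(9/14) = -25/14, f(11/14) = -15/14, f(13/14) = -5/14, f(15/14) = 5/14, f(17/14) = 15/14, f(19/14) = 25/14.
Sum = Δs · [f(0.5) + f(9/14) + f(11/14) + ...].
Sum ≈ -0.357143.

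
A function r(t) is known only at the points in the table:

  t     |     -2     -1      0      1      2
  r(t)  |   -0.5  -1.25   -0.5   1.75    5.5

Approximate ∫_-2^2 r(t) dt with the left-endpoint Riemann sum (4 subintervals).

-0.5

Δt = 1.
Sum = 1·[(-0.5) + (-1.25) + (-0.5) + 1.75] = -0.5.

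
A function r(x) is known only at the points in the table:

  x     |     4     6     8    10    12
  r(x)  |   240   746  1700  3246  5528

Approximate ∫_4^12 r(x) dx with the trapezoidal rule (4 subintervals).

Δx = 2.
T_4 = (2/2)·[240 + 2·746 + 2·1700 + 2·3246 + 5528] = 17152.

17152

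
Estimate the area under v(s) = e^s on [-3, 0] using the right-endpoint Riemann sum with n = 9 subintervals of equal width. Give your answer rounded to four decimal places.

1.1174

Δs = (0 − (-3))/9 = 1/3.
Right endpoints: -8/3, -7/3, -2, -5/3, -4/3, -1, -2/3, -1/3, 0.
v(-8/3) ≈ 0.0695, v(-7/3) ≈ 0.0970, v(-2) ≈ 0.1353, v(-5/3) ≈ 0.1889, v(-4/3) ≈ 0.2636, v(-1) ≈ 0.3679, v(-2/3) ≈ 0.5134, v(-1/3) ≈ 0.7165, v(0) ≈ 1.0000.
Sum = Δs · [v(-8/3) + v(-7/3) + v(-2) + ...].
Sum ≈ 1.1174.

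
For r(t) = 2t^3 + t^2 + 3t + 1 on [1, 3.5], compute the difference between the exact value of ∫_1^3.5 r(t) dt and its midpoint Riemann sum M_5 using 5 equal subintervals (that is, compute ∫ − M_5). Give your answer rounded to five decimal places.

Exact integral: ∫_1^3.5 r(t) dt ≈ 107.8645833.
M_5 = 107.109375.
Error ≈ 107.8645833 − 107.109375 ≈ 0.75521.

0.75521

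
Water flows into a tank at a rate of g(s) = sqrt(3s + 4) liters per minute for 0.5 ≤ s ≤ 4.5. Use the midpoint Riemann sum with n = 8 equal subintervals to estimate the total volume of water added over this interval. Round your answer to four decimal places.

Δs = (4.5 − 0.5)/8 = 0.5.
Midpoints: 0.75, 1.25, 1.75, 2.25, 2.75, 3.25, 3.75, 4.25.
g(0.75) ≈ 2.5000, g(1.25) ≈ 2.7839, g(1.75) ≈ 3.0414, g(2.25) ≈ 3.2787, g(2.75) ≈ 3.5000, g(3.25) ≈ 3.7081, g(3.75) ≈ 3.9051, g(4.25) ≈ 4.0927.
Sum = Δs · [g(0.75) + g(1.25) + g(1.75) + ...].
Sum ≈ 13.4049.

13.4049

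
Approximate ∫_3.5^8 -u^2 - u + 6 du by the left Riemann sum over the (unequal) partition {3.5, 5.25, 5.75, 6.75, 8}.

-121.171875

Subinterval widths: 1.75, 0.5, 1, 1.25.
Left endpoints: 3.5, 5.25, 5.75, 6.75.
f(3.5) = -9.75, f(5.25) = -26.8125, f(5.75) = -32.8125, f(6.75) = -46.3125.
Sum = Σ Δu_i · f(u_i).
Sum = -121.171875.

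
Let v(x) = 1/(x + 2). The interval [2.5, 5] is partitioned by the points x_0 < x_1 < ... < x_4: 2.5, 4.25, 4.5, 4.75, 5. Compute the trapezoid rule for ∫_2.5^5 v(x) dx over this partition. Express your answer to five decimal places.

Subinterval widths: 1.75, 0.25, 0.25, 0.25.
v(2.5) = 2/9, v(4.25) = 0.16, v(4.5) = 2/13, v(4.75) = 4/27, v(5) = 1/7.
On each subinterval the trapezoid contributes (Δx_i/2)·[v(x_{i-1}) + v(x_i)].
Sum ≈ 0.44780.

0.44780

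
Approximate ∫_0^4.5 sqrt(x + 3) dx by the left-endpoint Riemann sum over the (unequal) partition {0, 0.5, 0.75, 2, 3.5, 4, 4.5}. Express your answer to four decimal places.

9.7061

Subinterval widths: 0.5, 0.25, 1.25, 1.5, 0.5, 0.5.
Left endpoints: 0, 0.5, 0.75, 2, 3.5, 4.
f(0) ≈ 1.7321, f(0.5) ≈ 1.8708, f(0.75) ≈ 1.9365, f(2) ≈ 2.2361, f(3.5) ≈ 2.5495, f(4) ≈ 2.6458.
Sum = Σ Δx_i · f(x_i).
Sum ≈ 9.7061.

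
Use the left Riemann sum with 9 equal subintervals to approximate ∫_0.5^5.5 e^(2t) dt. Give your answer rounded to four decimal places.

Δt = (5.5 − 0.5)/9 = 5/9.
Left endpoints: 0.5, 19/18, 29/18, 13/6, 49/18, 59/18, 23/6, 79/18, 89/18.
f(0.5) ≈ 2.7183, f(19/18) ≈ 8.2574, f(29/18) ≈ 25.0838, f(13/6) ≈ 76.1979, f(49/18) ≈ 231.4687, f(59/18) ≈ 703.1397, f(23/6) ≈ 2135.9497, f(79/18) ≈ 6488.4424, f(89/18) ≈ 19710.1476.
Sum = Δt · [f(0.5) + f(19/18) + f(29/18) + ...].
Sum ≈ 16323.0030.

16323.0030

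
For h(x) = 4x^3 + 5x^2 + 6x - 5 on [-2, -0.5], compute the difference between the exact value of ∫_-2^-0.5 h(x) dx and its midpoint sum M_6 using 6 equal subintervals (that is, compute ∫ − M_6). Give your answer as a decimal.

-0.078125

Exact integral: ∫_-2^-0.5 h(x) dx = -21.5625.
M_6 = -21.484375.
Error = -21.5625 − (-21.484375) = -0.078125.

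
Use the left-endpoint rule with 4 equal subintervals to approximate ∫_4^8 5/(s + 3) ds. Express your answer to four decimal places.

2.3948

Δs = (8 − 4)/4 = 1.
Left endpoints: 4, 5, 6, 7.
f(4) = 5/7, f(5) = 0.625, f(6) = 5/9, f(7) = 0.5.
Sum = Δs · [f(4) + f(5) + f(6) + f(7)].
Sum ≈ 2.3948.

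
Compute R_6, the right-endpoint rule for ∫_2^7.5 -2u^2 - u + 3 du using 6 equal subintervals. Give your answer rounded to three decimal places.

-337.499

Δu = (7.5 − 2)/6 = 11/12.
Right endpoints: 35/12, 23/6, 4.75, 17/3, 79/12, 7.5.
f(35/12) = -1219/72, f(23/6) = -272/9, f(4.75) = -46.875, f(17/3) = -602/9, f(79/12) = -6499/72, f(7.5) = -117.
Sum = Δu · [f(35/12) + f(23/6) + f(4.75) + ...].
Sum ≈ -337.499.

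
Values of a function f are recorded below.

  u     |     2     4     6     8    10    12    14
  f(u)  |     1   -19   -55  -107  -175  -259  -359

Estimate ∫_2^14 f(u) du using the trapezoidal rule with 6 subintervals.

Δu = 2.
T_6 = (2/2)·[1 + 2·(-19) + 2·(-55) + 2·(-107) + 2·(-175) + 2·(-259) + (-359)] = -1588.

-1588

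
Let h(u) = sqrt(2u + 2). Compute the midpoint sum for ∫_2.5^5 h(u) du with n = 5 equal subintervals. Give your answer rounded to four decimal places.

Δu = (5 − 2.5)/5 = 0.5.
Midpoints: 2.75, 3.25, 3.75, 4.25, 4.75.
h(2.75) ≈ 2.7386, h(3.25) ≈ 2.9155, h(3.75) ≈ 3.0822, h(4.25) ≈ 3.2404, h(4.75) ≈ 3.3912.
Sum = Δu · [h(2.75) + h(3.25) + h(3.75) + h(4.25) + h(4.75)].
Sum ≈ 7.6839.

7.6839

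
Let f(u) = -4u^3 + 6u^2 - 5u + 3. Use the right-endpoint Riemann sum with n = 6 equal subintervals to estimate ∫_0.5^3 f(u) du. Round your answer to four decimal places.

-56.7101

Δu = (3 − 0.5)/6 = 5/12.
Right endpoints: 11/12, 4/3, 1.75, 13/6, 31/12, 3.
f(11/12) = 163/432, f(4/3) = -67/27, f(1.75) = -8.8125, f(13/6) = -1099/54, f(31/12) = -16777/432, f(3) = -66.
Sum = Δu · [f(11/12) + f(4/3) + f(1.75) + ...].
Sum ≈ -56.7101.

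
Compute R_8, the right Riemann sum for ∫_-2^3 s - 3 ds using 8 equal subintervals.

-10.9375

Δs = (3 − (-2))/8 = 0.625.
Right endpoints: -1.375, -0.75, -0.125, 0.5, 1.125, 1.75, 2.375, 3.
f(-1.375) = -4.375, f(-0.75) = -3.75, f(-0.125) = -3.125, f(0.5) = -2.5, f(1.125) = -1.875, f(1.75) = -1.25, f(2.375) = -0.625, f(3) = 0.
Sum = Δs · [f(-1.375) + f(-0.75) + f(-0.125) + ...].
Sum = -10.9375.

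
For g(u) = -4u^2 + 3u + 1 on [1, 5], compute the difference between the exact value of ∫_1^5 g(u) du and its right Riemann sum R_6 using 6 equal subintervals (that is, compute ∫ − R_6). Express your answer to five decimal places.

Exact integral: ∫_1^5 g(u) du ≈ -125.3333333.
R_6 ≈ -154.5185185.
Error ≈ -125.3333333 − (-154.5185185) ≈ 29.18519.

29.18519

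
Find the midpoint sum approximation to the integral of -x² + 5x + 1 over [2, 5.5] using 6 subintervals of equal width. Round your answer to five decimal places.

16.43258

Δx = (5.5 − 2)/6 = 7/12.
Midpoints: 55/24, 2.875, 83/24, 97/24, 4.625, 125/24.
f(55/24) = 4151/576, f(2.875) = 7.109375, f(83/24) = 3647/576, f(97/24) = 2807/576, f(4.625) = 2.734375, f(125/24) = -49/576.
Sum = Δx · [f(55/24) + f(2.875) + f(83/24) + ...].
Sum ≈ 16.43258.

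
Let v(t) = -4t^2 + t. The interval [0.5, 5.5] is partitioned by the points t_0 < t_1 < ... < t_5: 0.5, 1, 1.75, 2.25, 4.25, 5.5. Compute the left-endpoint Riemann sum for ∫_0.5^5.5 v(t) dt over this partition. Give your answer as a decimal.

-128.75

Subinterval widths: 0.5, 0.75, 0.5, 2, 1.25.
Left endpoints: 0.5, 1, 1.75, 2.25, 4.25.
v(0.5) = -0.5, v(1) = -3, v(1.75) = -10.5, v(2.25) = -18, v(4.25) = -68.
Sum = Σ Δt_i · v(t_i).
Sum = -128.75.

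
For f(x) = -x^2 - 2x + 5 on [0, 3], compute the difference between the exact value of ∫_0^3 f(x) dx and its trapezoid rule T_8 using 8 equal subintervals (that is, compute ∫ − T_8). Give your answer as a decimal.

0.0703125

Exact integral: ∫_0^3 f(x) dx = -3.
T_8 = -3.0703125.
Error = -3 − (-3.0703125) = 0.0703125.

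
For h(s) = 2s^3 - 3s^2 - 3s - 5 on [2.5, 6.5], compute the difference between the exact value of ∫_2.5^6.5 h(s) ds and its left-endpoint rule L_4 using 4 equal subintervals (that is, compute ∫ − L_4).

183

Exact integral: ∫_2.5^6.5 h(s) ds = 540.
L_4 = 357.
Error = 540 − 357 = 183.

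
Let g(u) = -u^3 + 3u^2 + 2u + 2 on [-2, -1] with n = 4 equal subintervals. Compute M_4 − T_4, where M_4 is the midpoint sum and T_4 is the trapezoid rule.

M_4 = 9.7109375.
T_4 = 9.828125.
M_4 − T_4 = -0.1171875.

-0.1171875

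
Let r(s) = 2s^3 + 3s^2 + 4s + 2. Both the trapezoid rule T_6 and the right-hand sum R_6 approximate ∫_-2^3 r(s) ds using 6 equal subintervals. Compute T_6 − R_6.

T_6 ≈ 90.972222.
R_6 ≈ 134.722222.
T_6 − R_6 = -43.75.

-43.75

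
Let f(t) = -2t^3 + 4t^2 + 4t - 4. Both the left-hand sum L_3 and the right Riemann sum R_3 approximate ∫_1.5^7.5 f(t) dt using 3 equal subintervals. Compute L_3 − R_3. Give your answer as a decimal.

1194

L_3 = -432.5.
R_3 = -1626.5.
L_3 − R_3 = 1194.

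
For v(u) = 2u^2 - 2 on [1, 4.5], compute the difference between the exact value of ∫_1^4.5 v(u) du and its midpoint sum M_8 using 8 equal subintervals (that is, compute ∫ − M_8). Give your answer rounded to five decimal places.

0.11165

Exact integral: ∫_1^4.5 v(u) du ≈ 53.0833333.
M_8 ≈ 52.9716797.
Error ≈ 53.0833333 − 52.9716797 ≈ 0.11165.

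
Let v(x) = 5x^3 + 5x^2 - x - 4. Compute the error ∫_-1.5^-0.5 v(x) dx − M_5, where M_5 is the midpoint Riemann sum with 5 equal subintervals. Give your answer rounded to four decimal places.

Exact integral: ∫_-1.5^-0.5 v(x) dx ≈ -3.833333.
M_5 = -3.8.
Error ≈ -3.833333 − (-3.8) ≈ -0.0333.

-0.0333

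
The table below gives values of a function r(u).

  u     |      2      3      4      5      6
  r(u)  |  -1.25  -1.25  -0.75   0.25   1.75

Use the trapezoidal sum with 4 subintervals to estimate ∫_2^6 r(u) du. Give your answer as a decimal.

Δu = 1.
T_4 = (1/2)·[(-1.25) + 2·(-1.25) + 2·(-0.75) + 2·0.25 + 1.75] = -1.5.

-1.5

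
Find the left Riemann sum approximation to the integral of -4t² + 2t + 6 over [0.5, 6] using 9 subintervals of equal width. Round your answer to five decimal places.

-180.11934

Δt = (6 − 0.5)/9 = 11/18.
Left endpoints: 0.5, 10/9, 31/18, 7/3, 53/18, 32/9, 25/6, 43/9, 97/18.
f(0.5) = 6, f(10/9) = 266/81, f(31/18) = -196/81, f(7/3) = -100/9, f(53/18) = -1846/81, f(32/9) = -3034/81, f(25/6) = -496/9, f(43/9) = -6136/81, f(97/18) = -8050/81.
Sum = Δt · [f(0.5) + f(10/9) + f(31/18) + ...].
Sum ≈ -180.11934.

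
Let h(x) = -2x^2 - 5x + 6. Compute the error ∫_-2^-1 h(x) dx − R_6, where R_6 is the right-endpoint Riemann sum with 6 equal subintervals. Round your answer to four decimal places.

-0.0741

Exact integral: ∫_-2^-1 h(x) dx ≈ 8.833333.
R_6 ≈ 8.907407.
Error ≈ 8.833333 − 8.907407 ≈ -0.0741.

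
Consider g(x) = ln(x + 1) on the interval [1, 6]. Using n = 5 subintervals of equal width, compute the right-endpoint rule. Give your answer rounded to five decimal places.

Δx = (6 − 1)/5 = 1.
Right endpoints: 2, 3, 4, 5, 6.
g(2) ≈ 1.09861, g(3) ≈ 1.38629, g(4) ≈ 1.60944, g(5) ≈ 1.79176, g(6) ≈ 1.94591.
Sum = Δx · [g(2) + g(3) + g(4) + g(5) + g(6)].
Sum ≈ 7.83201.

7.83201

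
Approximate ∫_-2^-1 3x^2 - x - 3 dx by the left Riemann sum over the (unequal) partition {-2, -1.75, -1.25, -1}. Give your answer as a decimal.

Subinterval widths: 0.25, 0.5, 0.25.
Left endpoints: -2, -1.75, -1.25.
f(-2) = 11, f(-1.75) = 7.9375, f(-1.25) = 2.9375.
Sum = Σ Δx_i · f(x_i).
Sum = 7.453125.

7.453125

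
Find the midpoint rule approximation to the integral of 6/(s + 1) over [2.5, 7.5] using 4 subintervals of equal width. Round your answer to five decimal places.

Δs = (7.5 − 2.5)/4 = 1.25.
Midpoints: 3.125, 4.375, 5.625, 6.875.
f(3.125) = 16/11, f(4.375) = 48/43, f(5.625) = 48/53, f(6.875) = 16/21.
Sum = Δs · [f(3.125) + f(4.375) + f(5.625) + f(6.875)].
Sum ≈ 5.29799.

5.29799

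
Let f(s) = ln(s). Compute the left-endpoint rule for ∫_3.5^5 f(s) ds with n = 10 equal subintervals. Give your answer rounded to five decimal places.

2.13561

Δs = (5 − 3.5)/10 = 0.15.
Left endpoints: 3.5, 3.65, 3.8, 3.95, 4.1, 4.25, 4.4, 4.55, 4.7, 4.85.
f(3.5) ≈ 1.25276, f(3.65) ≈ 1.29473, f(3.8) ≈ 1.33500, f(3.95) ≈ 1.37372, f(4.1) ≈ 1.41099, f(4.25) ≈ 1.44692, f(4.4) ≈ 1.48160, f(4.55) ≈ 1.51513, f(4.7) ≈ 1.54756, f(4.85) ≈ 1.57898.
Sum = Δs · [f(3.5) + f(3.65) + f(3.8) + ...].
Sum ≈ 2.13561.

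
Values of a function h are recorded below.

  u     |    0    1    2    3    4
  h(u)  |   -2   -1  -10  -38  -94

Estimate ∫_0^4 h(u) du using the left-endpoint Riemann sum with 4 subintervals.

-51

Δu = 1.
Sum = 1·[(-2) + (-1) + (-10) + (-38)] = -51.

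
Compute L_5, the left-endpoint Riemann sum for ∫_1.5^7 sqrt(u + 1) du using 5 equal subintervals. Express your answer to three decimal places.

11.750

Δu = (7 − 1.5)/5 = 1.1.
Left endpoints: 1.5, 2.6, 3.7, 4.8, 5.9.
f(1.5) ≈ 1.581, f(2.6) ≈ 1.897, f(3.7) ≈ 2.168, f(4.8) ≈ 2.408, f(5.9) ≈ 2.627.
Sum = Δu · [f(1.5) + f(2.6) + f(3.7) + f(4.8) + f(5.9)].
Sum ≈ 11.750.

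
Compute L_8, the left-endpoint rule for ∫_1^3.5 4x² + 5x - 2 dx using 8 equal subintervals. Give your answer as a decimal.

70.13671875

Δx = (3.5 − 1)/8 = 0.3125.
Left endpoints: 1, 1.3125, 1.625, 1.9375, 2.25, 2.5625, 2.875, 3.1875.
f(1) = 7, f(1.3125) = 11.453125, f(1.625) = 16.6875, f(1.9375) = 22.703125, f(2.25) = 29.5, f(2.5625) = 37.078125, f(2.875) = 45.4375, f(3.1875) = 54.578125.
Sum = Δx · [f(1) + f(1.3125) + f(1.625) + ...].
Sum = 70.13671875.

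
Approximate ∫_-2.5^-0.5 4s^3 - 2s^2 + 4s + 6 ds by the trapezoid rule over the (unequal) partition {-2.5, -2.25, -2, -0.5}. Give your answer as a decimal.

-59.046875

Subinterval widths: 0.25, 0.25, 1.5.
f(-2.5) = -79, f(-2.25) = -58.6875, f(-2) = -42, f(-0.5) = 3.
On each subinterval the trapezoid contributes (Δs_i/2)·[f(s_{i-1}) + f(s_i)].
Sum = -59.046875.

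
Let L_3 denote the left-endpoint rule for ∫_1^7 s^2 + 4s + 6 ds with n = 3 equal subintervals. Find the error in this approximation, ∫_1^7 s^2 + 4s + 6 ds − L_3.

Exact integral: ∫_1^7 f(s) ds = 246.
L_3 = 178.
Error = 246 − 178 = 68.

68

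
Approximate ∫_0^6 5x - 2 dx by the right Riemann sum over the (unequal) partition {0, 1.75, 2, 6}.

Subinterval widths: 1.75, 0.25, 4.
Right endpoints: 1.75, 2, 6.
f(1.75) = 6.75, f(2) = 8, f(6) = 28.
Sum = Σ Δx_i · f(x_i).
Sum = 125.8125.

125.8125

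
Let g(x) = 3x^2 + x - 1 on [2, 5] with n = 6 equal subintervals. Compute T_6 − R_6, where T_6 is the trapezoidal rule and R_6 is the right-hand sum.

-16.5

T_6 = 124.875.
R_6 = 141.375.
T_6 − R_6 = -16.5.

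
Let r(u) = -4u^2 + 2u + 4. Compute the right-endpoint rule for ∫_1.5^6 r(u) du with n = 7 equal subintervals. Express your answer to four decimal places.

-273.4898

Δu = (6 − 1.5)/7 = 9/14.
Right endpoints: 15/7, 39/14, 24/7, 57/14, 33/7, 75/14, 6.
r(15/7) = -494/49, r(39/14) = -1052/49, r(24/7) = -1772/49, r(57/14) = -2654/49, r(33/7) = -3698/49, r(75/14) = -4904/49, r(6) = -128.
Sum = Δu · [r(15/7) + r(39/14) + r(24/7) + ...].
Sum ≈ -273.4898.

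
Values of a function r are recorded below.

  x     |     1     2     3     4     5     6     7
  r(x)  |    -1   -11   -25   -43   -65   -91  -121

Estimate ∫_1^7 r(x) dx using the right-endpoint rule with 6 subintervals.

Δx = 1.
Sum = 1·[(-11) + (-25) + (-43) + (-65) + (-91) + (-121)] = -356.

-356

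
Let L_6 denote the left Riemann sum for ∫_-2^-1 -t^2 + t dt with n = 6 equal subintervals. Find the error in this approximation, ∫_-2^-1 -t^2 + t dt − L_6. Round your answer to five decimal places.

Exact integral: ∫_-2^-1 f(t) dt ≈ -3.8333333.
L_6 ≈ -4.1712963.
Error ≈ -3.8333333 − (-4.1712963) ≈ 0.33796.

0.33796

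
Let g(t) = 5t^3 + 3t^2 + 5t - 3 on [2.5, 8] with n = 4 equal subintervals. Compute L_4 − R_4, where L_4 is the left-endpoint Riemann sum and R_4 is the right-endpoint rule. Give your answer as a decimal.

L_4 ≈ 3992.7958984.
R_4 ≈ 7681.4052734.
L_4 − R_4 = -3688.609375.

-3688.609375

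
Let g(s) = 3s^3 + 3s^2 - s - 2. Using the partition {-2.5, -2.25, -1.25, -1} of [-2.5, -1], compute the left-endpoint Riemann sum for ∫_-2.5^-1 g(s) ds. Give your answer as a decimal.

-26.12109375

Subinterval widths: 0.25, 1, 0.25.
Left endpoints: -2.5, -2.25, -1.25.
g(-2.5) = -27.625, g(-2.25) = -18.734375, g(-1.25) = -1.921875.
Sum = Σ Δs_i · g(s_i).
Sum = -26.12109375.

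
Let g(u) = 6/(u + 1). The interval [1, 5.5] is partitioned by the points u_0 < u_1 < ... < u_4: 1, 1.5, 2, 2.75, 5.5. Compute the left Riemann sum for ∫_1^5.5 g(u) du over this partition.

8.6

Subinterval widths: 0.5, 0.5, 0.75, 2.75.
Left endpoints: 1, 1.5, 2, 2.75.
g(1) = 3, g(1.5) = 2.4, g(2) = 2, g(2.75) = 1.6.
Sum = Σ Δu_i · g(u_i).
Sum = 8.6.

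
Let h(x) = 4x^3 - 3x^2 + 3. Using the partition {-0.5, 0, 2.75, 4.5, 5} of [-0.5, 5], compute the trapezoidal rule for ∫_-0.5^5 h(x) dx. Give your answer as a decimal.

Subinterval widths: 0.5, 2.75, 1.75, 0.5.
h(-0.5) = 1.75, h(0) = 3, h(2.75) = 63.5, h(4.5) = 306.75, h(5) = 428.
On each subinterval the trapezoid contributes (Δx_i/2)·[h(x_{i-1}) + h(x_i)].
Sum = 600.28125.

600.28125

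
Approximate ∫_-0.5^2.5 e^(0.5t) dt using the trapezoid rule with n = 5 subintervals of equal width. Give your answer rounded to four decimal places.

5.4637

Δt = (2.5 − (-0.5))/5 = 0.6.
f(-0.5) ≈ 0.7788, f(0.1) ≈ 1.0513, f(0.7) ≈ 1.4191, f(1.3) ≈ 1.9155, f(1.9) ≈ 2.5857, f(2.5) ≈ 3.4903.
T_5 = (Δt/2)·[f(t_0) + 2f(t_1) + ... + 2f(t_{4}) + f(t_5)].
Sum ≈ 5.4637.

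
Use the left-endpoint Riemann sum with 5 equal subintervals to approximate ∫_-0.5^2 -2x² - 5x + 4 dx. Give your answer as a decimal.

Δx = (2 − (-0.5))/5 = 0.5.
Left endpoints: -0.5, 0, 0.5, 1, 1.5.
f(-0.5) = 6, f(0) = 4, f(0.5) = 1, f(1) = -3, f(1.5) = -8.
Sum = Δx · [f(-0.5) + f(0) + f(0.5) + f(1) + f(1.5)].
Sum = 0.

0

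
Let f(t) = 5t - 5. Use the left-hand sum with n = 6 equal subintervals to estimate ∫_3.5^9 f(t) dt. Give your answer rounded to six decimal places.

Δt = (9 − 3.5)/6 = 11/12.
Left endpoints: 3.5, 53/12, 16/3, 6.25, 43/6, 97/12.
f(3.5) = 12.5, f(53/12) = 205/12, f(16/3) = 65/3, f(6.25) = 26.25, f(43/6) = 185/6, f(97/12) = 425/12.
Sum = Δt · [f(3.5) + f(53/12) + f(16/3) + ...].
Sum ≈ 131.770833.

131.770833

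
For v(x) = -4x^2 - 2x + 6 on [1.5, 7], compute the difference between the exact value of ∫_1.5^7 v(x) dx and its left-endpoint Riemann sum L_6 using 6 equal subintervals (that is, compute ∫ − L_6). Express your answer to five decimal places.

Exact integral: ∫_1.5^7 v(x) dx ≈ -466.5833333.
L_6 ≈ -378.9143519.
Error ≈ -466.5833333 − (-378.9143519) ≈ -87.66898.

-87.66898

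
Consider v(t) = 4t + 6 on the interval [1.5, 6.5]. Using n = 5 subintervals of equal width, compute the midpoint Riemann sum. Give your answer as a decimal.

Δt = (6.5 − 1.5)/5 = 1.
Midpoints: 2, 3, 4, 5, 6.
v(2) = 14, v(3) = 18, v(4) = 22, v(5) = 26, v(6) = 30.
Sum = Δt · [v(2) + v(3) + v(4) + v(5) + v(6)].
Sum = 110.

110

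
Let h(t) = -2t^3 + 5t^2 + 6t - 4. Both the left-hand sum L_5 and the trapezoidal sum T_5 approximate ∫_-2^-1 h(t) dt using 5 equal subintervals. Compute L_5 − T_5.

L_5 = 8.56.
T_5 = 6.26.
L_5 − T_5 = 2.3.

2.3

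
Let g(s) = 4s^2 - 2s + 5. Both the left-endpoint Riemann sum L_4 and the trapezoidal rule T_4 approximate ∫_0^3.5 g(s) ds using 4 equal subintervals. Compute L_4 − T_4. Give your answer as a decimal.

L_4 = 45.828125.
T_4 = 64.203125.
L_4 − T_4 = -18.375.

-18.375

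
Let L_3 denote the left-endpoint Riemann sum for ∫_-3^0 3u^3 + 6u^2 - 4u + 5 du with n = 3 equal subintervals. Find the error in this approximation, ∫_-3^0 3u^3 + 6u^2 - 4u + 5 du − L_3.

11.25

Exact integral: ∫_-3^0 f(u) du = 26.25.
L_3 = 15.
Error = 26.25 − 15 = 11.25.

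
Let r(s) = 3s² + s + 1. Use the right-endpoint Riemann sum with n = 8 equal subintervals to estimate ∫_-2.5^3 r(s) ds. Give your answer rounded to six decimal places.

Δs = (3 − (-2.5))/8 = 0.6875.
Right endpoints: -1.8125, -1.125, -0.4375, 0.25, 0.9375, 1.625, 2.3125, 3.
r(-1.8125) = 9.04296875, r(-1.125) = 3.671875, r(-0.4375) = 1.13671875, r(0.25) = 1.4375, r(0.9375) = 4.57421875, r(1.625) = 10.546875, r(2.3125) = 19.35546875, r(3) = 31.
Sum = Δs · [r(-1.8125) + r(-1.125) + r(-0.4375) + ...].
Sum ≈ 55.526367.

55.526367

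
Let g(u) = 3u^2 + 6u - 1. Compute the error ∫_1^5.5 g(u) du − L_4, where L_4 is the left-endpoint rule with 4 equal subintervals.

Exact integral: ∫_1^5.5 g(u) du = 248.625.
L_4 = 186.92578125.
Error = 248.625 − 186.92578125 = 61.69921875.

61.69921875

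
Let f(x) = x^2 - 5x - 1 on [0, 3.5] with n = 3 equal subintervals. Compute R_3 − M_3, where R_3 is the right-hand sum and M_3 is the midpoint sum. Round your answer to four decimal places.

-1.8715

R_3 ≈ -22.101852.
M_3 ≈ -20.230324.
R_3 − M_3 ≈ -1.8715.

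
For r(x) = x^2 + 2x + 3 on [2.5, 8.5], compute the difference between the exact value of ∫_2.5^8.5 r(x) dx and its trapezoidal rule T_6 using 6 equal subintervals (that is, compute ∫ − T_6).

-1

Exact integral: ∫_2.5^8.5 r(x) dx = 283.5.
T_6 = 284.5.
Error = 283.5 − 284.5 = -1.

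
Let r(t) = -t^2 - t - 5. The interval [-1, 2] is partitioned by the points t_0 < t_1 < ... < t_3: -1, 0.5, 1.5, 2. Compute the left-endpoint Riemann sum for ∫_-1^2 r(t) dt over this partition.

Subinterval widths: 1.5, 1, 0.5.
Left endpoints: -1, 0.5, 1.5.
r(-1) = -5, r(0.5) = -5.75, r(1.5) = -8.75.
Sum = Σ Δt_i · r(t_i).
Sum = -17.625.

-17.625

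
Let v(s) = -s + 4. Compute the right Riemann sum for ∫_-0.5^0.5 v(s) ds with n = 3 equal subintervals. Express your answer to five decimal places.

Δs = (0.5 − (-0.5))/3 = 1/3.
Right endpoints: -1/6, 1/6, 0.5.
v(-1/6) = 25/6, v(1/6) = 23/6, v(0.5) = 3.5.
Sum = Δs · [v(-1/6) + v(1/6) + v(0.5)].
Sum ≈ 3.83333.

3.83333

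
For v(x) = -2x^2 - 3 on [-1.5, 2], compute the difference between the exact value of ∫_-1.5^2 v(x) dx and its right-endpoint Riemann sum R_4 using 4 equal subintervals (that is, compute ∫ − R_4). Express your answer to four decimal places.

Exact integral: ∫_-1.5^2 v(x) dx ≈ -18.083333.
R_4 = -20.5078125.
Error ≈ -18.083333 − (-20.5078125) ≈ 2.4245.

2.4245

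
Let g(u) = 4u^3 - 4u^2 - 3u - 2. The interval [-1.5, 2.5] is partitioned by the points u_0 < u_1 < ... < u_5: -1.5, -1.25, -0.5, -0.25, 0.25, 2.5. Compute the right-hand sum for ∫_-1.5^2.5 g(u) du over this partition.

Subinterval widths: 0.25, 0.75, 0.25, 0.5, 2.25.
Right endpoints: -1.25, -0.5, -0.25, 0.25, 2.5.
g(-1.25) = -12.3125, g(-0.5) = -2, g(-0.25) = -1.5625, g(0.25) = -2.9375, g(2.5) = 28.
Sum = Σ Δu_i · g(u_i).
Sum = 56.5625.

56.5625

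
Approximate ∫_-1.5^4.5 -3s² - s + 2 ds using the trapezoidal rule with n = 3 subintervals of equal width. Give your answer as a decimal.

-103.5

Δs = (4.5 − (-1.5))/3 = 2.
f(-1.5) = -3.25, f(0.5) = 0.75, f(2.5) = -19.25, f(4.5) = -63.25.
T_3 = (Δs/2)·[f(s_0) + 2f(s_1) + 2f(s_2) + f(s_3)].
Sum = -103.5.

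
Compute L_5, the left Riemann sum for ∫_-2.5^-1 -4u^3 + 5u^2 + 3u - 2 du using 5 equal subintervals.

Δu = (-1 − (-2.5))/5 = 0.3.
Left endpoints: -2.5, -2.2, -1.9, -1.6, -1.3.
f(-2.5) = 84.25, f(-2.2) = 58.192, f(-1.9) = 37.786, f(-1.6) = 22.384, f(-1.3) = 11.338.
Sum = Δu · [f(-2.5) + f(-2.2) + f(-1.9) + f(-1.6) + f(-1.3)].
Sum = 64.185.

64.185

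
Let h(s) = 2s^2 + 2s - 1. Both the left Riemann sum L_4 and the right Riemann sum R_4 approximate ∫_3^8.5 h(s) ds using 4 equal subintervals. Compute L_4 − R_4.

-189.0625

L_4 = 358.1015625.
R_4 = 547.1640625.
L_4 − R_4 = -189.0625.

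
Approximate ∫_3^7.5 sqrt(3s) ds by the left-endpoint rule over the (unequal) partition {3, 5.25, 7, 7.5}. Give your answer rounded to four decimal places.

15.9864

Subinterval widths: 2.25, 1.75, 0.5.
Left endpoints: 3, 5.25, 7.
f(3) ≈ 3.0000, f(5.25) ≈ 3.9686, f(7) ≈ 4.5826.
Sum = Σ Δs_i · f(s_i).
Sum ≈ 15.9864.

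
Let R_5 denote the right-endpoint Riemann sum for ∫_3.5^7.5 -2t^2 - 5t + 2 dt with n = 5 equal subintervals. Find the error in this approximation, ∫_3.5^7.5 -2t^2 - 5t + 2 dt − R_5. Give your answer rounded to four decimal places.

Exact integral: ∫_3.5^7.5 f(t) dt ≈ -354.666667.
R_5 = -398.72.
Error ≈ -354.666667 − (-398.72) ≈ 44.0533.

44.0533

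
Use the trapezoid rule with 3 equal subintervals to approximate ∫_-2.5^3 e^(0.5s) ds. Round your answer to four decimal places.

8.9698

Δs = (3 − (-2.5))/3 = 11/6.
f(-2.5) ≈ 0.2865, f(-2/3) ≈ 0.7165, f(7/6) ≈ 1.7920, f(3) ≈ 4.4817.
T_3 = (Δs/2)·[f(s_0) + 2f(s_1) + 2f(s_2) + f(s_3)].
Sum ≈ 8.9698.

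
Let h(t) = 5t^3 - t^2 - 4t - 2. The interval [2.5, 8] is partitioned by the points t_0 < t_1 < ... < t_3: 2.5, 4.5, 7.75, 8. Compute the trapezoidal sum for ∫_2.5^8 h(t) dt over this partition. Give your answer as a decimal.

Subinterval widths: 2, 3.25, 0.25.
h(2.5) = 59.875, h(4.5) = 415.375, h(7.75) = 2234.359375, h(8) = 2462.
On each subinterval the trapezoid contributes (Δt_i/2)·[h(t_{i-1}) + h(t_i)].
Sum = 5368.11328125.

5368.11328125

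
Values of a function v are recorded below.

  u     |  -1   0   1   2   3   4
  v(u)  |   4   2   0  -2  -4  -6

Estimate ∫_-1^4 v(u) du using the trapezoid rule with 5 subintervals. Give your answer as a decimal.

Δu = 1.
T_5 = (1/2)·[4 + 2·2 + 2·0 + 2·(-2) + 2·(-4) + (-6)] = -5.

-5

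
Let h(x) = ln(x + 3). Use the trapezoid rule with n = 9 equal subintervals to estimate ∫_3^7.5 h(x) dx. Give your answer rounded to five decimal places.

9.43740

Δx = (7.5 − 3)/9 = 0.5.
h(3) ≈ 1.79176, h(3.5) ≈ 1.87180, h(4) ≈ 1.94591, h(4.5) ≈ 2.01490, h(5) ≈ 2.07944, h(5.5) ≈ 2.14007, h(6) ≈ 2.19722, h(6.5) ≈ 2.25129, h(7) ≈ 2.30259, h(7.5) ≈ 2.35138.
T_9 = (Δx/2)·[h(x_0) + 2h(x_1) + ... + 2h(x_{8}) + h(x_9)].
Sum ≈ 9.43740.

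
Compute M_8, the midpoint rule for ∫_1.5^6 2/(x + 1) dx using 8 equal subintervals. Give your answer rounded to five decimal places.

Δx = (6 − 1.5)/8 = 0.5625.
Midpoints: 1.78125, 2.34375, 2.90625, 3.46875, 4.03125, 4.59375, 5.15625, 5.71875.
f(1.78125) = 64/89, f(2.34375) = 64/107, f(2.90625) = 0.512, f(3.46875) = 64/143, f(4.03125) = 64/161, f(4.59375) = 64/179, f(5.15625) = 64/197, f(5.71875) = 64/215.
Sum = Δx · [f(1.78125) + f(2.34375) + f(2.90625) + ...].
Sum ≈ 2.05559.

2.05559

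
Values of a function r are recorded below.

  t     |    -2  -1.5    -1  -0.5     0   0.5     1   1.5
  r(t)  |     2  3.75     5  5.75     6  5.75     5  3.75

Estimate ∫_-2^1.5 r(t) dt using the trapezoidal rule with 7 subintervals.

17.0625

Δt = 0.5.
T_7 = (0.5/2)·[2 + 2·3.75 + 2·5 + 2·5.75 + 2·6 + 2·5.75 + 2·5 + 3.75] = 17.0625.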